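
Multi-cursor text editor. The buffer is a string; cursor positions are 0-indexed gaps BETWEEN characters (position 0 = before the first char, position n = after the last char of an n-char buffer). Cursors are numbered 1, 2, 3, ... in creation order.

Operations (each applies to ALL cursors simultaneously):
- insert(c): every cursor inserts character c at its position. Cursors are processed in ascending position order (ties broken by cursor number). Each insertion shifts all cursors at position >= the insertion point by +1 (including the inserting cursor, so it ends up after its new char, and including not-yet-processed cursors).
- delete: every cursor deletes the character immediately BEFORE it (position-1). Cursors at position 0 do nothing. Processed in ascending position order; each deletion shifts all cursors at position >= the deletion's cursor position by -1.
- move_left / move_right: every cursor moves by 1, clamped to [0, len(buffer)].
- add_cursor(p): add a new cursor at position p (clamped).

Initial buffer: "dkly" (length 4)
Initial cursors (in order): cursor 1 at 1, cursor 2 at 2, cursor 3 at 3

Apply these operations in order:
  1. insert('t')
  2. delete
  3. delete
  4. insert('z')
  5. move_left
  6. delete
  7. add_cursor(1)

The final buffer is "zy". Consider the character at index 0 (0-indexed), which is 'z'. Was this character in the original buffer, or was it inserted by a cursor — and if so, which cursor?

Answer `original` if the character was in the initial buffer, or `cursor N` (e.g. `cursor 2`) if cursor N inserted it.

Answer: cursor 3

Derivation:
After op 1 (insert('t')): buffer="dtktlty" (len 7), cursors c1@2 c2@4 c3@6, authorship .1.2.3.
After op 2 (delete): buffer="dkly" (len 4), cursors c1@1 c2@2 c3@3, authorship ....
After op 3 (delete): buffer="y" (len 1), cursors c1@0 c2@0 c3@0, authorship .
After op 4 (insert('z')): buffer="zzzy" (len 4), cursors c1@3 c2@3 c3@3, authorship 123.
After op 5 (move_left): buffer="zzzy" (len 4), cursors c1@2 c2@2 c3@2, authorship 123.
After op 6 (delete): buffer="zy" (len 2), cursors c1@0 c2@0 c3@0, authorship 3.
After op 7 (add_cursor(1)): buffer="zy" (len 2), cursors c1@0 c2@0 c3@0 c4@1, authorship 3.
Authorship (.=original, N=cursor N): 3 .
Index 0: author = 3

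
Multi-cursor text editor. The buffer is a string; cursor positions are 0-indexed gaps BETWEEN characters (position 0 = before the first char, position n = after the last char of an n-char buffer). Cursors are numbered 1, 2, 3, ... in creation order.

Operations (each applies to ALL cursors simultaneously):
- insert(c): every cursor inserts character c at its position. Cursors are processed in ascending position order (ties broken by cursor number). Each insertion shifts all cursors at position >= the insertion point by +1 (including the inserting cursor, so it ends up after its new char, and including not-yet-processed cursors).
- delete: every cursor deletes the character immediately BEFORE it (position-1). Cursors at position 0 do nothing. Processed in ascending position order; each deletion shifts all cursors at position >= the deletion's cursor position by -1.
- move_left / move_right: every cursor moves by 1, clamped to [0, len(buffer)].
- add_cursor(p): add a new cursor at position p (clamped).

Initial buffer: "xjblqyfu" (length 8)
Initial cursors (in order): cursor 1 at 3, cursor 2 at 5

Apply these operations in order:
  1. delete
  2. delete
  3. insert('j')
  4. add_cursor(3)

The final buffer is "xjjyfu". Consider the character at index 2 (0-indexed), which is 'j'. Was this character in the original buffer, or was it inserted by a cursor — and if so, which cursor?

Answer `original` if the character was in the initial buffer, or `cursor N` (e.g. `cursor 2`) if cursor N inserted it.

Answer: cursor 2

Derivation:
After op 1 (delete): buffer="xjlyfu" (len 6), cursors c1@2 c2@3, authorship ......
After op 2 (delete): buffer="xyfu" (len 4), cursors c1@1 c2@1, authorship ....
After op 3 (insert('j')): buffer="xjjyfu" (len 6), cursors c1@3 c2@3, authorship .12...
After op 4 (add_cursor(3)): buffer="xjjyfu" (len 6), cursors c1@3 c2@3 c3@3, authorship .12...
Authorship (.=original, N=cursor N): . 1 2 . . .
Index 2: author = 2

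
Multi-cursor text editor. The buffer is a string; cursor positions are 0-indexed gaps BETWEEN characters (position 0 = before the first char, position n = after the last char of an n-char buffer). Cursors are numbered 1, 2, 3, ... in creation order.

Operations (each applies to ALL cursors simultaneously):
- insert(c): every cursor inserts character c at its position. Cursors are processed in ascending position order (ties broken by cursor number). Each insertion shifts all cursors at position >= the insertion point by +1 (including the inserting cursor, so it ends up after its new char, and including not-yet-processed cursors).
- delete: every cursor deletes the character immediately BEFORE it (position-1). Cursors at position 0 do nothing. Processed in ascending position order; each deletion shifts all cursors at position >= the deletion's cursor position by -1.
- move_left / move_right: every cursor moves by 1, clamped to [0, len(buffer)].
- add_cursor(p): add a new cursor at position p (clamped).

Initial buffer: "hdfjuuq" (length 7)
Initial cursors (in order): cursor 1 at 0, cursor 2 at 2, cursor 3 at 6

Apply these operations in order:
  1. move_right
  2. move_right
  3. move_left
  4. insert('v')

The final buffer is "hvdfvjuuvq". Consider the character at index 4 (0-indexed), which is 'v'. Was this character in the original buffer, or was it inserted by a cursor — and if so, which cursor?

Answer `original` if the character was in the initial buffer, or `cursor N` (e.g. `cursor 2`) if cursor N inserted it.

After op 1 (move_right): buffer="hdfjuuq" (len 7), cursors c1@1 c2@3 c3@7, authorship .......
After op 2 (move_right): buffer="hdfjuuq" (len 7), cursors c1@2 c2@4 c3@7, authorship .......
After op 3 (move_left): buffer="hdfjuuq" (len 7), cursors c1@1 c2@3 c3@6, authorship .......
After op 4 (insert('v')): buffer="hvdfvjuuvq" (len 10), cursors c1@2 c2@5 c3@9, authorship .1..2...3.
Authorship (.=original, N=cursor N): . 1 . . 2 . . . 3 .
Index 4: author = 2

Answer: cursor 2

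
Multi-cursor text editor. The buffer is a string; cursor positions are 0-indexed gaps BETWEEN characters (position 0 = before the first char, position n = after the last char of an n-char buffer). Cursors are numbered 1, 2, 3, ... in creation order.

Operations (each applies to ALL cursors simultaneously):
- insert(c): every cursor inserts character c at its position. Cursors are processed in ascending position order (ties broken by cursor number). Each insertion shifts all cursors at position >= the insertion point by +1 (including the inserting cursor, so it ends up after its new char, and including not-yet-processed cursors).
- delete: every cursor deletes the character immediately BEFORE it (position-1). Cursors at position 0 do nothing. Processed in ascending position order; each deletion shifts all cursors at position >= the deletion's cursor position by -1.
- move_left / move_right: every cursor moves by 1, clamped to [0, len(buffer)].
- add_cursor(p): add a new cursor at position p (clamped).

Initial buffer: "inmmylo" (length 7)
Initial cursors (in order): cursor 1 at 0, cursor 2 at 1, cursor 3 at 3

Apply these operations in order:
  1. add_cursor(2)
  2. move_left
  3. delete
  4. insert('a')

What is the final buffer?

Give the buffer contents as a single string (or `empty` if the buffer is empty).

After op 1 (add_cursor(2)): buffer="inmmylo" (len 7), cursors c1@0 c2@1 c4@2 c3@3, authorship .......
After op 2 (move_left): buffer="inmmylo" (len 7), cursors c1@0 c2@0 c4@1 c3@2, authorship .......
After op 3 (delete): buffer="mmylo" (len 5), cursors c1@0 c2@0 c3@0 c4@0, authorship .....
After op 4 (insert('a')): buffer="aaaammylo" (len 9), cursors c1@4 c2@4 c3@4 c4@4, authorship 1234.....

Answer: aaaammylo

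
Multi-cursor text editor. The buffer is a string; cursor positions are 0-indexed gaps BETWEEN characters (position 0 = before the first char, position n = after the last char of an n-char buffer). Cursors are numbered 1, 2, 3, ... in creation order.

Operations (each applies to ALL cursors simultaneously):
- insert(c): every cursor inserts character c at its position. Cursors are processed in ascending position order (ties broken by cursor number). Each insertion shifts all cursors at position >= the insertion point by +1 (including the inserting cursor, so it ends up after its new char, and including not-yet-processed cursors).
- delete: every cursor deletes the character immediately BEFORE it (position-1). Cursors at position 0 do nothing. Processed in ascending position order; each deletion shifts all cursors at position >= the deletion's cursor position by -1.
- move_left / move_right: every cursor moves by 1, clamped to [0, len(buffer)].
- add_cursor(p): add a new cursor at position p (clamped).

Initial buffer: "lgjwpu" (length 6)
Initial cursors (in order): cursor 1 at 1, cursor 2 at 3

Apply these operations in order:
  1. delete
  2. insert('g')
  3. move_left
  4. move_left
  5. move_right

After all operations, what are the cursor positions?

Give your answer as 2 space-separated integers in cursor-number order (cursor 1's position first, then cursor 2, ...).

After op 1 (delete): buffer="gwpu" (len 4), cursors c1@0 c2@1, authorship ....
After op 2 (insert('g')): buffer="gggwpu" (len 6), cursors c1@1 c2@3, authorship 1.2...
After op 3 (move_left): buffer="gggwpu" (len 6), cursors c1@0 c2@2, authorship 1.2...
After op 4 (move_left): buffer="gggwpu" (len 6), cursors c1@0 c2@1, authorship 1.2...
After op 5 (move_right): buffer="gggwpu" (len 6), cursors c1@1 c2@2, authorship 1.2...

Answer: 1 2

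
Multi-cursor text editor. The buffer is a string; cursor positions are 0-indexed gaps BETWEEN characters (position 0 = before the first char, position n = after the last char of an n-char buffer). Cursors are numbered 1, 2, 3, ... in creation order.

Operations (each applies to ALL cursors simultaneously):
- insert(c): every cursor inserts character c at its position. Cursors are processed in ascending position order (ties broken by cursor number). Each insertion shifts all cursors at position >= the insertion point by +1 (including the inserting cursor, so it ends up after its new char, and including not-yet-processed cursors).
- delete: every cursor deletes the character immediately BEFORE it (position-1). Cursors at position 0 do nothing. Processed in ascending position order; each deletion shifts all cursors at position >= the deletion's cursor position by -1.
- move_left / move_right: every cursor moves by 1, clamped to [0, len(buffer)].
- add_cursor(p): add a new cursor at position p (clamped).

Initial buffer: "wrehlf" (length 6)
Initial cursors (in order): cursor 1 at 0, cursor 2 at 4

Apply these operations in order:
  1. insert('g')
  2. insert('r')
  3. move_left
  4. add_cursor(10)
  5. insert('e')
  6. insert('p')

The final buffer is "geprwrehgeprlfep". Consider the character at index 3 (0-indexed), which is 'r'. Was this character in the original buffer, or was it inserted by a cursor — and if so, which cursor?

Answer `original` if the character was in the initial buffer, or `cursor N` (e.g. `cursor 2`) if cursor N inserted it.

After op 1 (insert('g')): buffer="gwrehglf" (len 8), cursors c1@1 c2@6, authorship 1....2..
After op 2 (insert('r')): buffer="grwrehgrlf" (len 10), cursors c1@2 c2@8, authorship 11....22..
After op 3 (move_left): buffer="grwrehgrlf" (len 10), cursors c1@1 c2@7, authorship 11....22..
After op 4 (add_cursor(10)): buffer="grwrehgrlf" (len 10), cursors c1@1 c2@7 c3@10, authorship 11....22..
After op 5 (insert('e')): buffer="gerwrehgerlfe" (len 13), cursors c1@2 c2@9 c3@13, authorship 111....222..3
After op 6 (insert('p')): buffer="geprwrehgeprlfep" (len 16), cursors c1@3 c2@11 c3@16, authorship 1111....2222..33
Authorship (.=original, N=cursor N): 1 1 1 1 . . . . 2 2 2 2 . . 3 3
Index 3: author = 1

Answer: cursor 1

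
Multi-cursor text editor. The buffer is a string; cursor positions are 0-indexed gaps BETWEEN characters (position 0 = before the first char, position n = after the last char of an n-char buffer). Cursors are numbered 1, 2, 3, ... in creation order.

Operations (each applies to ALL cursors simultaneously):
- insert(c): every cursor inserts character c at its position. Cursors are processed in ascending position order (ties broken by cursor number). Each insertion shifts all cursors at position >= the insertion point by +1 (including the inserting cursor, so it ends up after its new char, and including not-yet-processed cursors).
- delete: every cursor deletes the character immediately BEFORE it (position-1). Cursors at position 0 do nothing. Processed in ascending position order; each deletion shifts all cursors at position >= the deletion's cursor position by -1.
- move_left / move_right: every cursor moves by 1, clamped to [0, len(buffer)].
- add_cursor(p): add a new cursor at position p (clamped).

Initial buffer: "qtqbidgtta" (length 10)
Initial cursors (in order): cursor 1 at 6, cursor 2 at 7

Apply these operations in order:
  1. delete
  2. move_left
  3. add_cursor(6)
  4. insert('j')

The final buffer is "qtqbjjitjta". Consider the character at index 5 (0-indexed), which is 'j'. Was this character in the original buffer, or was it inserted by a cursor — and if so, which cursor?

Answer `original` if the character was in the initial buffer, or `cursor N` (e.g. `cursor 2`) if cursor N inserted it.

Answer: cursor 2

Derivation:
After op 1 (delete): buffer="qtqbitta" (len 8), cursors c1@5 c2@5, authorship ........
After op 2 (move_left): buffer="qtqbitta" (len 8), cursors c1@4 c2@4, authorship ........
After op 3 (add_cursor(6)): buffer="qtqbitta" (len 8), cursors c1@4 c2@4 c3@6, authorship ........
After op 4 (insert('j')): buffer="qtqbjjitjta" (len 11), cursors c1@6 c2@6 c3@9, authorship ....12..3..
Authorship (.=original, N=cursor N): . . . . 1 2 . . 3 . .
Index 5: author = 2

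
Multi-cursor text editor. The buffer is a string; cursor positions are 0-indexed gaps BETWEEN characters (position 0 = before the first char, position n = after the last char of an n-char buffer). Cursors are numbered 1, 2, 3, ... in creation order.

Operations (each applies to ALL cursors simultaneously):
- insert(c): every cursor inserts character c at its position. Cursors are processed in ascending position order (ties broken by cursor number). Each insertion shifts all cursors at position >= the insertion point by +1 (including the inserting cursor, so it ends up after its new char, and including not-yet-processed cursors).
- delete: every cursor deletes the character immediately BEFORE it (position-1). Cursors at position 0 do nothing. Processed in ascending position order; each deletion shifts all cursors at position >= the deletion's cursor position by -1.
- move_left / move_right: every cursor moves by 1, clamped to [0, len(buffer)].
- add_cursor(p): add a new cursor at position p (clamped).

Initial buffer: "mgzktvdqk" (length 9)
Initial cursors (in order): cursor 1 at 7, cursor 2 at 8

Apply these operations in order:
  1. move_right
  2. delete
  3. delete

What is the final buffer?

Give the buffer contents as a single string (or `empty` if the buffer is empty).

After op 1 (move_right): buffer="mgzktvdqk" (len 9), cursors c1@8 c2@9, authorship .........
After op 2 (delete): buffer="mgzktvd" (len 7), cursors c1@7 c2@7, authorship .......
After op 3 (delete): buffer="mgzkt" (len 5), cursors c1@5 c2@5, authorship .....

Answer: mgzkt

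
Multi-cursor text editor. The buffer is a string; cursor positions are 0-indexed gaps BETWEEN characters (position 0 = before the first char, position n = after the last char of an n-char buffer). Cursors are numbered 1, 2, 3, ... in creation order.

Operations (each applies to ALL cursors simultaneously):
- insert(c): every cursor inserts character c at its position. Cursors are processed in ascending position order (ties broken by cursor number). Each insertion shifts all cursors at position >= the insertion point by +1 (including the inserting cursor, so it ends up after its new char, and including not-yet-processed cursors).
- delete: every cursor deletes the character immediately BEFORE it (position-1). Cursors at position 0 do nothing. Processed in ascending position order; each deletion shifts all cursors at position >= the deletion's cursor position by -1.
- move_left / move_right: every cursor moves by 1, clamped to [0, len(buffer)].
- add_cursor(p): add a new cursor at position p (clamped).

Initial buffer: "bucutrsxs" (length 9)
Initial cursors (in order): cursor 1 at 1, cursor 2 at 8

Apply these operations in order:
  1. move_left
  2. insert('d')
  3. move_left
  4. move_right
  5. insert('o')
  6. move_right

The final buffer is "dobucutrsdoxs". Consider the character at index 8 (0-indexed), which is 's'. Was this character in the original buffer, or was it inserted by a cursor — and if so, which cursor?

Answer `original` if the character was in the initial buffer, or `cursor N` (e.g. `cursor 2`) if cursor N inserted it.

Answer: original

Derivation:
After op 1 (move_left): buffer="bucutrsxs" (len 9), cursors c1@0 c2@7, authorship .........
After op 2 (insert('d')): buffer="dbucutrsdxs" (len 11), cursors c1@1 c2@9, authorship 1.......2..
After op 3 (move_left): buffer="dbucutrsdxs" (len 11), cursors c1@0 c2@8, authorship 1.......2..
After op 4 (move_right): buffer="dbucutrsdxs" (len 11), cursors c1@1 c2@9, authorship 1.......2..
After op 5 (insert('o')): buffer="dobucutrsdoxs" (len 13), cursors c1@2 c2@11, authorship 11.......22..
After op 6 (move_right): buffer="dobucutrsdoxs" (len 13), cursors c1@3 c2@12, authorship 11.......22..
Authorship (.=original, N=cursor N): 1 1 . . . . . . . 2 2 . .
Index 8: author = original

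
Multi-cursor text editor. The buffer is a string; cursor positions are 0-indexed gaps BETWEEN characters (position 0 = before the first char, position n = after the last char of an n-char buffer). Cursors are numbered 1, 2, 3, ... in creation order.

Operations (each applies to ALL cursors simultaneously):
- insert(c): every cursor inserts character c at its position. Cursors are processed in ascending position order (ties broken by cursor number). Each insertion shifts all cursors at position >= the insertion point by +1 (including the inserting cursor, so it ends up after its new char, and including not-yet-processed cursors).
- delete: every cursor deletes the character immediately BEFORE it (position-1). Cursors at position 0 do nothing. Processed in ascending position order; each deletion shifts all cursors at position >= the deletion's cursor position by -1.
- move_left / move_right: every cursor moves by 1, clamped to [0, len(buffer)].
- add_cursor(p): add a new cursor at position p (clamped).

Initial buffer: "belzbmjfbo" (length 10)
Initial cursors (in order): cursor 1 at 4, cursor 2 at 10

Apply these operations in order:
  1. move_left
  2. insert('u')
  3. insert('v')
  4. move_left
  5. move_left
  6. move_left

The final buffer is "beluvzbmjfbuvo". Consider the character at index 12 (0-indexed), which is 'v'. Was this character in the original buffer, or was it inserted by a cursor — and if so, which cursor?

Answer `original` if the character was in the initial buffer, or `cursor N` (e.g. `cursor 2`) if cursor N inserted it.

After op 1 (move_left): buffer="belzbmjfbo" (len 10), cursors c1@3 c2@9, authorship ..........
After op 2 (insert('u')): buffer="beluzbmjfbuo" (len 12), cursors c1@4 c2@11, authorship ...1......2.
After op 3 (insert('v')): buffer="beluvzbmjfbuvo" (len 14), cursors c1@5 c2@13, authorship ...11......22.
After op 4 (move_left): buffer="beluvzbmjfbuvo" (len 14), cursors c1@4 c2@12, authorship ...11......22.
After op 5 (move_left): buffer="beluvzbmjfbuvo" (len 14), cursors c1@3 c2@11, authorship ...11......22.
After op 6 (move_left): buffer="beluvzbmjfbuvo" (len 14), cursors c1@2 c2@10, authorship ...11......22.
Authorship (.=original, N=cursor N): . . . 1 1 . . . . . . 2 2 .
Index 12: author = 2

Answer: cursor 2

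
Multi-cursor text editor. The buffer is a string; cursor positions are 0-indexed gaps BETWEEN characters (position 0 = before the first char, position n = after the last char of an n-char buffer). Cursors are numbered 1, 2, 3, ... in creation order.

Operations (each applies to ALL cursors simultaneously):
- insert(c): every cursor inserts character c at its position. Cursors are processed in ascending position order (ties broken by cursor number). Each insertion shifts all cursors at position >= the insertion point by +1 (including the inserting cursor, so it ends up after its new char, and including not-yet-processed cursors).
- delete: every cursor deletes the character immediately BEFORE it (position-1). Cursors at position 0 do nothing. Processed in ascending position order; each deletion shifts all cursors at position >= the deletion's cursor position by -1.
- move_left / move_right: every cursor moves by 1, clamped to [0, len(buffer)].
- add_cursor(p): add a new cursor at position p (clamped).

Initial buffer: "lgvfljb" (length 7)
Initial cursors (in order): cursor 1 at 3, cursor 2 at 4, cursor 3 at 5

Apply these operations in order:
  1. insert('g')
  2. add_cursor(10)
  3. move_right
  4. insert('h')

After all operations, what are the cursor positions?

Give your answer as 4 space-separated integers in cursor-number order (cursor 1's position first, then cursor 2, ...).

Answer: 6 9 12 14

Derivation:
After op 1 (insert('g')): buffer="lgvgfglgjb" (len 10), cursors c1@4 c2@6 c3@8, authorship ...1.2.3..
After op 2 (add_cursor(10)): buffer="lgvgfglgjb" (len 10), cursors c1@4 c2@6 c3@8 c4@10, authorship ...1.2.3..
After op 3 (move_right): buffer="lgvgfglgjb" (len 10), cursors c1@5 c2@7 c3@9 c4@10, authorship ...1.2.3..
After op 4 (insert('h')): buffer="lgvgfhglhgjhbh" (len 14), cursors c1@6 c2@9 c3@12 c4@14, authorship ...1.12.23.3.4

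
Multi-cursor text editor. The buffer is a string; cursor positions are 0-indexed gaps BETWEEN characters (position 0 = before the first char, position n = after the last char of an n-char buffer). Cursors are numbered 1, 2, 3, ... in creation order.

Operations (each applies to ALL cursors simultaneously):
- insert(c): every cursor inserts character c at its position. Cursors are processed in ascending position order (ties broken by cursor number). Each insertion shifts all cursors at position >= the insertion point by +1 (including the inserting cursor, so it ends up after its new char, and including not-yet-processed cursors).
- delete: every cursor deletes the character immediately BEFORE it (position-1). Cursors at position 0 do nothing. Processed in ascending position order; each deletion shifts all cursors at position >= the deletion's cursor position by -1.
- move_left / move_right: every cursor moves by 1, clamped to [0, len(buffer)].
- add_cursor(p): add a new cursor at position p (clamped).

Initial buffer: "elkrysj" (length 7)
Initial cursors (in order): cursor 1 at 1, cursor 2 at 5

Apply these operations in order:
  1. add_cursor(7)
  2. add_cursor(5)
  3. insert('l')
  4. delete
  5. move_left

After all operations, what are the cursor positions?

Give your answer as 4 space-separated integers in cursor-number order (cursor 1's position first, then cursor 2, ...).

After op 1 (add_cursor(7)): buffer="elkrysj" (len 7), cursors c1@1 c2@5 c3@7, authorship .......
After op 2 (add_cursor(5)): buffer="elkrysj" (len 7), cursors c1@1 c2@5 c4@5 c3@7, authorship .......
After op 3 (insert('l')): buffer="ellkryllsjl" (len 11), cursors c1@2 c2@8 c4@8 c3@11, authorship .1....24..3
After op 4 (delete): buffer="elkrysj" (len 7), cursors c1@1 c2@5 c4@5 c3@7, authorship .......
After op 5 (move_left): buffer="elkrysj" (len 7), cursors c1@0 c2@4 c4@4 c3@6, authorship .......

Answer: 0 4 6 4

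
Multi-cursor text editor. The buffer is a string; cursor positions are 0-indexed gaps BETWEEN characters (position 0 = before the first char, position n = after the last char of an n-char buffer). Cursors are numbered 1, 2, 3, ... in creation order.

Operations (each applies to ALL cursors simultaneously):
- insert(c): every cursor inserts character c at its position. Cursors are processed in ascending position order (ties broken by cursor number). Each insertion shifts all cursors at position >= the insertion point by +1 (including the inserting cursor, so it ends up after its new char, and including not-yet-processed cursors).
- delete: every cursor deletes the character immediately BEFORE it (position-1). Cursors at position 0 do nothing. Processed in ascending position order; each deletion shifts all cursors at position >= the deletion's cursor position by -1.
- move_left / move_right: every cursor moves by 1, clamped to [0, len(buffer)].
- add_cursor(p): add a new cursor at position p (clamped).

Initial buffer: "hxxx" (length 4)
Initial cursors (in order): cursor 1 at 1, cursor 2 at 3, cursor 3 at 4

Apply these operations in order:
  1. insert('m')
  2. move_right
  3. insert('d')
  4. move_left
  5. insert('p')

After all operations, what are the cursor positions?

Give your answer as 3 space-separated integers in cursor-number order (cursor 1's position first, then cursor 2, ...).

Answer: 4 9 12

Derivation:
After op 1 (insert('m')): buffer="hmxxmxm" (len 7), cursors c1@2 c2@5 c3@7, authorship .1..2.3
After op 2 (move_right): buffer="hmxxmxm" (len 7), cursors c1@3 c2@6 c3@7, authorship .1..2.3
After op 3 (insert('d')): buffer="hmxdxmxdmd" (len 10), cursors c1@4 c2@8 c3@10, authorship .1.1.2.233
After op 4 (move_left): buffer="hmxdxmxdmd" (len 10), cursors c1@3 c2@7 c3@9, authorship .1.1.2.233
After op 5 (insert('p')): buffer="hmxpdxmxpdmpd" (len 13), cursors c1@4 c2@9 c3@12, authorship .1.11.2.22333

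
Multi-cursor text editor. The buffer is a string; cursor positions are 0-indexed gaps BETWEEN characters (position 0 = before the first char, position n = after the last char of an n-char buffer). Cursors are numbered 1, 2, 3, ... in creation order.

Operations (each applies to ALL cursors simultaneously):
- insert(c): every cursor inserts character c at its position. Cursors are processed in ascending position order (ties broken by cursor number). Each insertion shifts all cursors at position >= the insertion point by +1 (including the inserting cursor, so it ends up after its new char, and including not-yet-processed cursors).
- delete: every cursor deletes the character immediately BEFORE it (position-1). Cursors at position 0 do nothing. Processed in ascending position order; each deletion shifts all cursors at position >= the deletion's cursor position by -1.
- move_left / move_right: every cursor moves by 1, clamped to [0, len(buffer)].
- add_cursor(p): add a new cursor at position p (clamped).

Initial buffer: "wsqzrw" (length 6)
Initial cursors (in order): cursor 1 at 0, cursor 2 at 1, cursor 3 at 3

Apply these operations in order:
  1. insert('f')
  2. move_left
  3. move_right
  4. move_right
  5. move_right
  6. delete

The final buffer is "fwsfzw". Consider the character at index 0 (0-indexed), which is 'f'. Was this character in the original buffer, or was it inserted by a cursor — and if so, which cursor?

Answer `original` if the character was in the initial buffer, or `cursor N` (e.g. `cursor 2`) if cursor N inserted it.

Answer: cursor 1

Derivation:
After op 1 (insert('f')): buffer="fwfsqfzrw" (len 9), cursors c1@1 c2@3 c3@6, authorship 1.2..3...
After op 2 (move_left): buffer="fwfsqfzrw" (len 9), cursors c1@0 c2@2 c3@5, authorship 1.2..3...
After op 3 (move_right): buffer="fwfsqfzrw" (len 9), cursors c1@1 c2@3 c3@6, authorship 1.2..3...
After op 4 (move_right): buffer="fwfsqfzrw" (len 9), cursors c1@2 c2@4 c3@7, authorship 1.2..3...
After op 5 (move_right): buffer="fwfsqfzrw" (len 9), cursors c1@3 c2@5 c3@8, authorship 1.2..3...
After op 6 (delete): buffer="fwsfzw" (len 6), cursors c1@2 c2@3 c3@5, authorship 1..3..
Authorship (.=original, N=cursor N): 1 . . 3 . .
Index 0: author = 1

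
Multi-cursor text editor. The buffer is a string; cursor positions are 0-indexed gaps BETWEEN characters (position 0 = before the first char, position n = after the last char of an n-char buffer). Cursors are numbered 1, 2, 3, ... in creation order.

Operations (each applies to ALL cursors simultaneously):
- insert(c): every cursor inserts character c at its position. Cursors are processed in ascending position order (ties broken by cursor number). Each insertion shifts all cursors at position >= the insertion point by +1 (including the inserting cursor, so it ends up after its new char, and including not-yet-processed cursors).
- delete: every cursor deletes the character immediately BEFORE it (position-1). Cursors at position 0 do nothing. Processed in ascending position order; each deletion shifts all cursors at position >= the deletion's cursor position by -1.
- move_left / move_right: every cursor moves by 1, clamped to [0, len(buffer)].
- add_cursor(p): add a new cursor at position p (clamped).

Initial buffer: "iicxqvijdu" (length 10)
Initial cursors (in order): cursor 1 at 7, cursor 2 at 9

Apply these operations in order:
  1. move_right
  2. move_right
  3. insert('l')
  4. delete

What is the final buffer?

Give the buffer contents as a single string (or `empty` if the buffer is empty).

Answer: iicxqvijdu

Derivation:
After op 1 (move_right): buffer="iicxqvijdu" (len 10), cursors c1@8 c2@10, authorship ..........
After op 2 (move_right): buffer="iicxqvijdu" (len 10), cursors c1@9 c2@10, authorship ..........
After op 3 (insert('l')): buffer="iicxqvijdlul" (len 12), cursors c1@10 c2@12, authorship .........1.2
After op 4 (delete): buffer="iicxqvijdu" (len 10), cursors c1@9 c2@10, authorship ..........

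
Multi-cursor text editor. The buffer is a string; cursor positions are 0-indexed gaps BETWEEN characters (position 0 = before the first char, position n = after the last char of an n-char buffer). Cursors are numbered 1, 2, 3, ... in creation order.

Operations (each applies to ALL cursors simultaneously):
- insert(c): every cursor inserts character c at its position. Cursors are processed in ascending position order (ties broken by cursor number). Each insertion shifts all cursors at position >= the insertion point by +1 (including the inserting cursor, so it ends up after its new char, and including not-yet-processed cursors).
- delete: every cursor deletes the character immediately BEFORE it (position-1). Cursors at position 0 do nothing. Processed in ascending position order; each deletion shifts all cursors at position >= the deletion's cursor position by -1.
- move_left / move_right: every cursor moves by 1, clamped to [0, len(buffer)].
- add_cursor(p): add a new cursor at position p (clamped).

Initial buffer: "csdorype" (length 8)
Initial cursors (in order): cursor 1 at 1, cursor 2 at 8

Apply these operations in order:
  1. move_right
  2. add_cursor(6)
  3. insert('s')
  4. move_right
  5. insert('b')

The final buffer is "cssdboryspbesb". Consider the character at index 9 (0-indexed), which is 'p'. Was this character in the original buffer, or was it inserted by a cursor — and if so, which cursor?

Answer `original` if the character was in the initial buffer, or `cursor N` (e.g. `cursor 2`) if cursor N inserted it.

Answer: original

Derivation:
After op 1 (move_right): buffer="csdorype" (len 8), cursors c1@2 c2@8, authorship ........
After op 2 (add_cursor(6)): buffer="csdorype" (len 8), cursors c1@2 c3@6 c2@8, authorship ........
After op 3 (insert('s')): buffer="cssdoryspes" (len 11), cursors c1@3 c3@8 c2@11, authorship ..1....3..2
After op 4 (move_right): buffer="cssdoryspes" (len 11), cursors c1@4 c3@9 c2@11, authorship ..1....3..2
After op 5 (insert('b')): buffer="cssdboryspbesb" (len 14), cursors c1@5 c3@11 c2@14, authorship ..1.1...3.3.22
Authorship (.=original, N=cursor N): . . 1 . 1 . . . 3 . 3 . 2 2
Index 9: author = original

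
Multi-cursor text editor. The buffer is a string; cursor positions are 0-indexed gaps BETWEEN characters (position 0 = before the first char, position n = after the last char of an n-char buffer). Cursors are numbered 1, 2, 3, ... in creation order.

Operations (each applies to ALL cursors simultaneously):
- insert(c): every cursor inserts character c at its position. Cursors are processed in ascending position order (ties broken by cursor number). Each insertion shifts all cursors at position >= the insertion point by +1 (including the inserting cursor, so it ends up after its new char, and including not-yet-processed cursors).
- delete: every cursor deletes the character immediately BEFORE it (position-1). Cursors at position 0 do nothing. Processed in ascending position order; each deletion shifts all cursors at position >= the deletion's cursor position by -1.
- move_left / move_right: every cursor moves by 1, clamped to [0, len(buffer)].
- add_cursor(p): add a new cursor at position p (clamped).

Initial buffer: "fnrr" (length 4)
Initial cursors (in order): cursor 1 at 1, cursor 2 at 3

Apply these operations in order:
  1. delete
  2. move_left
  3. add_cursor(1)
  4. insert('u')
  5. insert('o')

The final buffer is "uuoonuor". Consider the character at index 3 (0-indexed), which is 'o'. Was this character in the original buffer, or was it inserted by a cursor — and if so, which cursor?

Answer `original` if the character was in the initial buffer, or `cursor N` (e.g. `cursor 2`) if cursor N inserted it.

After op 1 (delete): buffer="nr" (len 2), cursors c1@0 c2@1, authorship ..
After op 2 (move_left): buffer="nr" (len 2), cursors c1@0 c2@0, authorship ..
After op 3 (add_cursor(1)): buffer="nr" (len 2), cursors c1@0 c2@0 c3@1, authorship ..
After op 4 (insert('u')): buffer="uunur" (len 5), cursors c1@2 c2@2 c3@4, authorship 12.3.
After op 5 (insert('o')): buffer="uuoonuor" (len 8), cursors c1@4 c2@4 c3@7, authorship 1212.33.
Authorship (.=original, N=cursor N): 1 2 1 2 . 3 3 .
Index 3: author = 2

Answer: cursor 2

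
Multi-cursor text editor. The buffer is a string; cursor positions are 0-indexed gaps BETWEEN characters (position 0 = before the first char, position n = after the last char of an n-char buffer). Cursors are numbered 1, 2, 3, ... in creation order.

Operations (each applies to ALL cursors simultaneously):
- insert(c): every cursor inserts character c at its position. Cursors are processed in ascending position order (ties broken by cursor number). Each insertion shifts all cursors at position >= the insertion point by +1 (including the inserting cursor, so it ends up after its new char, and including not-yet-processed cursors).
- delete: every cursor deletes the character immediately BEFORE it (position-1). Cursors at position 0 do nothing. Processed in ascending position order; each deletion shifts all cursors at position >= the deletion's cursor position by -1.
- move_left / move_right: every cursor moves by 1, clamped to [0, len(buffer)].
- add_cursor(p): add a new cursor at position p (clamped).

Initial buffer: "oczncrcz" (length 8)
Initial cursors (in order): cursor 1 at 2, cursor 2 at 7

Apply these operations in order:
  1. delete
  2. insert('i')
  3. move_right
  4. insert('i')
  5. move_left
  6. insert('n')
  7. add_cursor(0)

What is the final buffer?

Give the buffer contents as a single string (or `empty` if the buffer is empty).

Answer: oiznincrizni

Derivation:
After op 1 (delete): buffer="ozncrz" (len 6), cursors c1@1 c2@5, authorship ......
After op 2 (insert('i')): buffer="oizncriz" (len 8), cursors c1@2 c2@7, authorship .1....2.
After op 3 (move_right): buffer="oizncriz" (len 8), cursors c1@3 c2@8, authorship .1....2.
After op 4 (insert('i')): buffer="oizincrizi" (len 10), cursors c1@4 c2@10, authorship .1.1...2.2
After op 5 (move_left): buffer="oizincrizi" (len 10), cursors c1@3 c2@9, authorship .1.1...2.2
After op 6 (insert('n')): buffer="oiznincrizni" (len 12), cursors c1@4 c2@11, authorship .1.11...2.22
After op 7 (add_cursor(0)): buffer="oiznincrizni" (len 12), cursors c3@0 c1@4 c2@11, authorship .1.11...2.22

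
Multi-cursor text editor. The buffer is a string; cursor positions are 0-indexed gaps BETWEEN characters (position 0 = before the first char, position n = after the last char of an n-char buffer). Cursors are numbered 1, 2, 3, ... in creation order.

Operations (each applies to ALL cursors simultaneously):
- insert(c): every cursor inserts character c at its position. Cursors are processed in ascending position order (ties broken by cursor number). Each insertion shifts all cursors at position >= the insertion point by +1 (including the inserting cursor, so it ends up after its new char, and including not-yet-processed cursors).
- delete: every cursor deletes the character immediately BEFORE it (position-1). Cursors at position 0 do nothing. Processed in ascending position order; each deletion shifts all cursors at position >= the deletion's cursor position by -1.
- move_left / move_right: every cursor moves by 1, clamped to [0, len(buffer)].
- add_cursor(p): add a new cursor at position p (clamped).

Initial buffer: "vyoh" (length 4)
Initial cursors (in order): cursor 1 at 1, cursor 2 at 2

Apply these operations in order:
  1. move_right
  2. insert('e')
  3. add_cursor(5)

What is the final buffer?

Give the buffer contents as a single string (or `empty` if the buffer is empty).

After op 1 (move_right): buffer="vyoh" (len 4), cursors c1@2 c2@3, authorship ....
After op 2 (insert('e')): buffer="vyeoeh" (len 6), cursors c1@3 c2@5, authorship ..1.2.
After op 3 (add_cursor(5)): buffer="vyeoeh" (len 6), cursors c1@3 c2@5 c3@5, authorship ..1.2.

Answer: vyeoeh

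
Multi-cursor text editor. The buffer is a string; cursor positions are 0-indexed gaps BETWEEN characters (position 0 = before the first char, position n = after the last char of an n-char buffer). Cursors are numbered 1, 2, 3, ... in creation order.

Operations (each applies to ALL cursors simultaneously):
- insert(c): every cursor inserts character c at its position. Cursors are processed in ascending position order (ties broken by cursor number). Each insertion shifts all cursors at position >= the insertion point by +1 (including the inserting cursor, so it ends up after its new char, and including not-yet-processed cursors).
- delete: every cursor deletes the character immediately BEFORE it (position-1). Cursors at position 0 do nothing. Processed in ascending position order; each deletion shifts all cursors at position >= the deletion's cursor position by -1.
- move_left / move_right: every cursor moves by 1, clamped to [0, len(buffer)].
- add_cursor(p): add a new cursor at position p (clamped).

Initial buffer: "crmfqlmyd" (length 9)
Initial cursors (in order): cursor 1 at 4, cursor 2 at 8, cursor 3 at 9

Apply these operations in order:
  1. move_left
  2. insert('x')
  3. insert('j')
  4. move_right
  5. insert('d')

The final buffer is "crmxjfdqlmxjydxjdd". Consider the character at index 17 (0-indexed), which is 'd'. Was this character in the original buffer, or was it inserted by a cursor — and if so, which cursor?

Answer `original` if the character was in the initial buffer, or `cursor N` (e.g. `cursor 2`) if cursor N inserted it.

After op 1 (move_left): buffer="crmfqlmyd" (len 9), cursors c1@3 c2@7 c3@8, authorship .........
After op 2 (insert('x')): buffer="crmxfqlmxyxd" (len 12), cursors c1@4 c2@9 c3@11, authorship ...1....2.3.
After op 3 (insert('j')): buffer="crmxjfqlmxjyxjd" (len 15), cursors c1@5 c2@11 c3@14, authorship ...11....22.33.
After op 4 (move_right): buffer="crmxjfqlmxjyxjd" (len 15), cursors c1@6 c2@12 c3@15, authorship ...11....22.33.
After op 5 (insert('d')): buffer="crmxjfdqlmxjydxjdd" (len 18), cursors c1@7 c2@14 c3@18, authorship ...11.1...22.233.3
Authorship (.=original, N=cursor N): . . . 1 1 . 1 . . . 2 2 . 2 3 3 . 3
Index 17: author = 3

Answer: cursor 3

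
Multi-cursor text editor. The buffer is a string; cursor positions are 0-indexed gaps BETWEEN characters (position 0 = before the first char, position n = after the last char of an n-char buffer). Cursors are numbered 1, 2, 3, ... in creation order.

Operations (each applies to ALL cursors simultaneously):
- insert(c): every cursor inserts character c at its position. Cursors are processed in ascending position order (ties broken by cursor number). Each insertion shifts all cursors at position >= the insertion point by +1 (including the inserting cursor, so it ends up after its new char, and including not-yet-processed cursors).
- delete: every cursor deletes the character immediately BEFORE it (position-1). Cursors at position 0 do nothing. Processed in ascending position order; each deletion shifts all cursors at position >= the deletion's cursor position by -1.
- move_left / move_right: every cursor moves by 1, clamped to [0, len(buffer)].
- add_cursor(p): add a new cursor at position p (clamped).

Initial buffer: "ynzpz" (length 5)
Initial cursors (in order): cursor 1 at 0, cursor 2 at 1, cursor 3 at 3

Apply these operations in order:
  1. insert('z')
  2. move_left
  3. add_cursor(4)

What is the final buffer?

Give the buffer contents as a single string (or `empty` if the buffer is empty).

Answer: zyznzzpz

Derivation:
After op 1 (insert('z')): buffer="zyznzzpz" (len 8), cursors c1@1 c2@3 c3@6, authorship 1.2..3..
After op 2 (move_left): buffer="zyznzzpz" (len 8), cursors c1@0 c2@2 c3@5, authorship 1.2..3..
After op 3 (add_cursor(4)): buffer="zyznzzpz" (len 8), cursors c1@0 c2@2 c4@4 c3@5, authorship 1.2..3..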